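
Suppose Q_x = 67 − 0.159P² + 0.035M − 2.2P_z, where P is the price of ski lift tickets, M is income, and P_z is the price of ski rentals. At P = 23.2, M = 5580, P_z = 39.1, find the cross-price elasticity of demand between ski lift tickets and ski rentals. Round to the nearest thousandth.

-0.948

Evaluating quantity at (P, M, P_z) gives Q_x = 67 − 0.159(23.2)² + 0.035(5580) − 2.2(39.1) = 67 − 85.5802 + 195.3 − 86.02 = 90.6998.
∂Q_x/∂P_z = −2.2, so E_xy = -2.2·(39.1/90.6998) ≈ -0.948.
E_xy < 0: the goods are complements.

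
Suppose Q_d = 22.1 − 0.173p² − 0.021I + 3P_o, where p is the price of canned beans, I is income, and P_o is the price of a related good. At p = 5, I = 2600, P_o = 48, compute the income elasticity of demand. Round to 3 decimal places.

Substituting, Q_d = 22.1 − 0.173(5)² − 0.021(2600) + 3(48) = 22.1 − 4.325 − 54.6 + 144 = 107.175.
∂Q_d/∂I = −0.021, so E_I = -0.021·(2600/107.175) ≈ -0.509.
E_I < 0: inferior good.

-0.509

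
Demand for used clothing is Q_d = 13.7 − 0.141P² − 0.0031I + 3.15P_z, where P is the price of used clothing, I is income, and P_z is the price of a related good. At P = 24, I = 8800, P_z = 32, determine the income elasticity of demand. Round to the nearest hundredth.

-4.54

First evaluate Q_d: 13.7 − 0.141(24)² − 0.0031(8800) + 3.15(32) = 13.7 − 81.216 − 27.28 + 100.8 = 6.004.
∂Q_d/∂I = −0.0031, so E_I = -0.0031·(8800/6.004) ≈ -4.54.
E_I < 0: inferior good.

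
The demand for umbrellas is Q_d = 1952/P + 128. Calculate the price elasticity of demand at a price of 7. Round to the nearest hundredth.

At P = 7, Q_d = 406.8571.
dQ_d/dP = −1952/P² = −39.8367.
Point elasticity E = (dQ_d/dP)·(P/Q_d) = -39.8367 × 7/406.8571 ≈ -0.69.
|E| < 1, so demand is inelastic at this price.

-0.69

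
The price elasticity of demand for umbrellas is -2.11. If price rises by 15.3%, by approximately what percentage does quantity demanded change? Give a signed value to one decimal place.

-32.3

%ΔQ ≈ E × %ΔP = (-2.11) × (15.3%) ≈ -32.3%.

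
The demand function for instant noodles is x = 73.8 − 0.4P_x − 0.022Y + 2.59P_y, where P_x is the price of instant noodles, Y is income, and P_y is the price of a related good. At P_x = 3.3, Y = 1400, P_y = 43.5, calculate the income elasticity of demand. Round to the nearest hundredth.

-0.20

First evaluate x: 73.8 − 0.4(3.3) − 0.022(1400) + 2.59(43.5) = 73.8 − 1.32 − 30.8 + 112.665 = 154.345.
∂x/∂Y = −0.022, so E_I = -0.022·(1400/154.345) ≈ -0.20.
E_I < 0: inferior good.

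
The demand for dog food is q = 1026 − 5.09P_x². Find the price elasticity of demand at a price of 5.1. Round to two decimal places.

-0.30

At P_x = 5.1, q = 893.6091.
dq/dP_x = −2·5.09·P_x = −51.918.
Point elasticity E = (dq/dP_x)·(P_x/q) = -51.918 × 5.1/893.6091 ≈ -0.30.
|E| < 1, so demand is inelastic at this price.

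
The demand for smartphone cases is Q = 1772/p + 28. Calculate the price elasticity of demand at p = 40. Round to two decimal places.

-0.61

At p = 40, Q = 72.3.
dQ/dp = −1772/p² = −1.1075.
Point elasticity E = (dQ/dp)·(p/Q) = -1.1075 × 40/72.3 ≈ -0.61.
|E| < 1, so demand is inelastic at this price.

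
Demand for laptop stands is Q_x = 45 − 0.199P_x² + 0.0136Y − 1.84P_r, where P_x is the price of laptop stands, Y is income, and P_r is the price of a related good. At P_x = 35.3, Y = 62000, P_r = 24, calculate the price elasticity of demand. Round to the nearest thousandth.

-0.832

First evaluate Q_x: 45 − 0.199(35.3)² + 0.0136(62000) − 1.84(24) = 45 − 247.9719 + 843.2 − 44.16 = 596.0681.
∂Q_x/∂P_x = −2·0.199·P_x = -14.0494, so E_p = -14.0494·(35.3/596.0681) ≈ -0.832.
|E_p| < 1: demand is inelastic.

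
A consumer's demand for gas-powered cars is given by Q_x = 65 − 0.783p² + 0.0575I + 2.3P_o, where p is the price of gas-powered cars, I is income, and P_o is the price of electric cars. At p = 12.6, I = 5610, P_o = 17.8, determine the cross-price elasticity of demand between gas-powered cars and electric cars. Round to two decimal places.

At the given point, Q_x = 65 − 0.783(12.6)² + 0.0575(5610) + 2.3(17.8) = 65 − 124.3091 + 322.575 + 40.94 = 304.2059.
∂Q_x/∂P_o = +2.3, so E_xy = 2.3·(17.8/304.2059) ≈ 0.13.
E_xy > 0: the goods are substitutes.

0.13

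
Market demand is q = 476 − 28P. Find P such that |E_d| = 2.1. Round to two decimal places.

Set −bP/(a − bP) = −2.1 ⇒ bP = 2.1(a − bP) ⇒ bP(1+2.1) = 2.1·a.
P = 2.1·476/(28·3.1) ≈ 11.52.

11.52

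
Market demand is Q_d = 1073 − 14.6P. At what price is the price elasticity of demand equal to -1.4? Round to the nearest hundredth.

42.87

Set −bP/(a − bP) = −1.4 ⇒ bP = 1.4(a − bP) ⇒ bP(1+1.4) = 1.4·a.
P = 1.4·1073/(14.6·2.4) ≈ 42.87.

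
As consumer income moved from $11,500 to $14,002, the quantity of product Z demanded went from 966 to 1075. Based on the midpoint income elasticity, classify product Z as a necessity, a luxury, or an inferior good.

%ΔQ = (1075 − 966)/[(966+1075)/2] = 109/1020.5 ≈ 0.1068.
%ΔY = (14,002 − 11,500)/[(11,500+14,002)/2] = 2502/12751 ≈ 0.1962.
E_I = %ΔQ/%ΔY ≈ 0.544.
E_I ∈ (0,1): normal good (necessity).

necessity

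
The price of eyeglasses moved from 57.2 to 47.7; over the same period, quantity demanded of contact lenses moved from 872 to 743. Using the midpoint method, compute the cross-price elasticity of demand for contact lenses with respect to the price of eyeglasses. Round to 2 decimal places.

%ΔQ_x = (743 − 872)/[(872+743)/2] = -129/807.5 ≈ -0.1598.
%ΔP_y = (47.7 − 57.2)/[(57.2+47.7)/2] ≈ -0.1811.
E_xy = -0.1598/-0.1811 ≈ 0.88.
E_xy > 0, so contact lenses and eyeglasses are substitutes.

0.88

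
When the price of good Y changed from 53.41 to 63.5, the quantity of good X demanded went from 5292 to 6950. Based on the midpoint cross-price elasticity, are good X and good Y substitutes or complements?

substitutes

%ΔQ_x = (6950 − 5292)/[(5292+6950)/2] = 1658/6121 ≈ 0.2709.
%ΔP_y = (63.5 − 53.41)/[(53.41+63.5)/2] ≈ 0.1726.
E_xy = 0.2709/0.1726 ≈ 1.569.
E_xy > 0, so the goods are substitutes.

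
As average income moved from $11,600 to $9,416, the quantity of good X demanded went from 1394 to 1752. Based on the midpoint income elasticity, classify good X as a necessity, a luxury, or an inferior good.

%ΔQ = (1752 − 1394)/[(1394+1752)/2] = 358/1573 ≈ 0.2276.
%ΔI = (9,416 − 11,600)/[(11,600+9,416)/2] = -2184/10508 ≈ -0.2078.
E_I = %ΔQ/%ΔI ≈ -1.095.
E_I < 0: inferior good.

inferior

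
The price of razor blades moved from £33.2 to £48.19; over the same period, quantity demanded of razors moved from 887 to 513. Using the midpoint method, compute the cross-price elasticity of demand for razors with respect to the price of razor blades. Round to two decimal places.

-1.45

%ΔQ_x = (513 − 887)/[(887+513)/2] = -374/700 ≈ -0.5343.
%ΔP_y = (48.19 − 33.2)/[(33.2+48.19)/2] ≈ 0.3683.
E_xy = -0.5343/0.3683 ≈ -1.45.
E_xy < 0, so razors and razor blades are complements.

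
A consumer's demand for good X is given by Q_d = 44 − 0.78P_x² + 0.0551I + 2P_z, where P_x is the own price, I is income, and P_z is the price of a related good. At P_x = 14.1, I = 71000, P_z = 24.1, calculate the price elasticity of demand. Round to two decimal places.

-0.08

At the given point, Q_d = 44 − 0.78(14.1)² + 0.0551(71000) + 2(24.1) = 44 − 155.0718 + 3912.1 + 48.2 = 3849.2282.
∂Q_d/∂P_x = −2·0.78·P_x = -21.996, so E_p = -21.996·(14.1/3849.2282) ≈ -0.08.
|E_p| < 1: demand is inelastic.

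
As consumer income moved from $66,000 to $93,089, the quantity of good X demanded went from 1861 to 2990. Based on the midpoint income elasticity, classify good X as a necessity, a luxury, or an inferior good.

luxury

%ΔQ = (2990 − 1861)/[(1861+2990)/2] = 1129/2425.5 ≈ 0.4655.
%ΔI = (93,089 − 66,000)/[(66,000+93,089)/2] = 27089/79544.5 ≈ 0.3406.
E_I = %ΔQ/%ΔI ≈ 1.367.
E_I > 1: normal good (luxury).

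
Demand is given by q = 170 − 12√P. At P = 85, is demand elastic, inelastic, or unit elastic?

inelastic

At P = 85, q = 59.3655.
dq/dP = −12/(2√P) = −12/(2·9.2195).
Point elasticity E = (dq/dP)·(P/q) = -0.6508 × 85/59.3655 ≈ -0.932.
|E| ≈ 0.932 < 1, so demand is inelastic.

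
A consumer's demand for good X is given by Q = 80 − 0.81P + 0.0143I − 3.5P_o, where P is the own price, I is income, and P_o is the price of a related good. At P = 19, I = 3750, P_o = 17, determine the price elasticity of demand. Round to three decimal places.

First evaluate Q: 80 − 0.81(19) + 0.0143(3750) − 3.5(17) = 80 − 15.39 + 53.625 − 59.5 = 58.735.
∂Q/∂P = −0.81, so E_p = (−0.81)·(19/58.735) ≈ -0.262.
|E_p| < 1: demand is inelastic.

-0.262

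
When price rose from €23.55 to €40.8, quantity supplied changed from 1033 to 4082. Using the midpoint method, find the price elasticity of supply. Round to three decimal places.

%ΔQ = (4082 − 1033)/[(1033 + 4082)/2] = 3049/2557.5 ≈ 1.1922.
%Δp = (40.8 − 23.55)/[(23.55 + 40.8)/2] = 17.25/32.175 ≈ 0.5361.
Arc elasticity E = %ΔQ/%Δp ≈ 1.1922/0.5361 ≈ 2.224.
|E| > 1: supply is elastic over this range.

2.224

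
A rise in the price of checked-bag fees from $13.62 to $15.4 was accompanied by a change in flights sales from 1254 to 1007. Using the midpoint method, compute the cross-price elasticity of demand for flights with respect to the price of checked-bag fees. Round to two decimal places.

-1.78

%ΔQ_x = (1007 − 1254)/[(1254+1007)/2] = -247/1130.5 ≈ -0.2185.
%ΔP_y = (15.4 − 13.62)/[(13.62+15.4)/2] ≈ 0.1227.
E_xy = -0.2185/0.1227 ≈ -1.78.
E_xy < 0, so flights and checked-bag fees are complements.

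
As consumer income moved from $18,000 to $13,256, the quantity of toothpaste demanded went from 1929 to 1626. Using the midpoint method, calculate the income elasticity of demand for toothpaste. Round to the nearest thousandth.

0.562

%ΔQ = (1626 − 1929)/[(1929+1626)/2] = -303/1777.5 ≈ -0.1705.
%ΔI = (13,256 − 18,000)/[(18,000+13,256)/2] = -4744/15628 ≈ -0.3036.
E_I = %ΔQ/%ΔI ≈ 0.562.
E_I ∈ (0,1): normal good (necessity).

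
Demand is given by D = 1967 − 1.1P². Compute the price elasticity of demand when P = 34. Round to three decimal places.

-3.657

At P = 34, D = 695.4.
dD/dP = −2·1.1·P = −74.8.
Point elasticity E = (dD/dP)·(P/D) = -74.8 × 34/695.4 ≈ -3.657.
|E| > 1, so demand is elastic at this price.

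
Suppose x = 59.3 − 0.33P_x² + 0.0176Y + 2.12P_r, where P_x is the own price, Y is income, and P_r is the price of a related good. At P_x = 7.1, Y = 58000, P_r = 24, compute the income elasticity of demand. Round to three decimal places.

0.916

Substituting, x = 59.3 − 0.33(7.1)² + 0.0176(58000) + 2.12(24) = 59.3 − 16.6353 + 1020.8 + 50.88 = 1114.3447.
∂x/∂Y = +0.0176, so E_I = 0.0176·(58000/1114.3447) ≈ 0.916.
E_I ∈ (0,1): normal good (necessity).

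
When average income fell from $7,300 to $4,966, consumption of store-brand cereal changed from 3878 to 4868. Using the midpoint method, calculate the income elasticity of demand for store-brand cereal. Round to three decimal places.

%ΔQ = (4868 − 3878)/[(3878+4868)/2] = 990/4373 ≈ 0.2264.
%ΔM = (4,966 − 7,300)/[(7,300+4,966)/2] = -2334/6133 ≈ -0.3806.
E_I = %ΔQ/%ΔM ≈ -0.595.
E_I < 0: inferior good.

-0.595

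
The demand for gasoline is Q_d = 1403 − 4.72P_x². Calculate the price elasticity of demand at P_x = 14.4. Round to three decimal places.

At P_x = 14.4, Q_d = 424.2608.
dQ_d/dP_x = −2·4.72·P_x = −135.936.
Point elasticity E = (dQ_d/dP_x)·(P_x/Q_d) = -135.936 × 14.4/424.2608 ≈ -4.614.
|E| > 1, so demand is elastic at this price.

-4.614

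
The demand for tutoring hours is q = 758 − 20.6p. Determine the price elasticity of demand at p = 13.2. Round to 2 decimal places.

At p = 13.2, q = 486.08.
dq/dp = −20.6.
Point elasticity E = (dq/dp)·(p/q) = -20.6 × 13.2/486.08 ≈ -0.56.
|E| < 1, so demand is inelastic at this price.

-0.56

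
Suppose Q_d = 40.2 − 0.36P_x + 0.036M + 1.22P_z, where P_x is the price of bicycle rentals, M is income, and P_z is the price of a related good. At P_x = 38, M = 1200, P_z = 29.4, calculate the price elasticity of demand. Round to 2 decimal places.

Evaluating quantity at (P_x, M, P_z) gives Q_d = 40.2 − 0.36(38) + 0.036(1200) + 1.22(29.4) = 40.2 − 13.68 + 43.2 + 35.868 = 105.588.
∂Q_d/∂P_x = −0.36, so E_p = (−0.36)·(38/105.588) ≈ -0.13.
|E_p| < 1: demand is inelastic.

-0.13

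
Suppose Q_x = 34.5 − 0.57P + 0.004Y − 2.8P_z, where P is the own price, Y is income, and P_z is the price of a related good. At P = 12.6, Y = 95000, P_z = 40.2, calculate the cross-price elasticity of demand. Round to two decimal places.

Substituting, Q_x = 34.5 − 0.57(12.6) + 0.004(95000) − 2.8(40.2) = 34.5 − 7.182 + 380 − 112.56 = 294.758.
∂Q_x/∂P_z = −2.8, so E_xy = -2.8·(40.2/294.758) ≈ -0.38.
E_xy < 0: the goods are complements.

-0.38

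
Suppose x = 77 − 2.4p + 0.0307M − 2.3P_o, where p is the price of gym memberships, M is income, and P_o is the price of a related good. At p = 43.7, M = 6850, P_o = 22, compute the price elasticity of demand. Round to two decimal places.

-0.80

At the given point, x = 77 − 2.4(43.7) + 0.0307(6850) − 2.3(22) = 77 − 104.88 + 210.295 − 50.6 = 131.815.
∂x/∂p = −2.4, so E_p = (−2.4)·(43.7/131.815) ≈ -0.80.
|E_p| < 1: demand is inelastic.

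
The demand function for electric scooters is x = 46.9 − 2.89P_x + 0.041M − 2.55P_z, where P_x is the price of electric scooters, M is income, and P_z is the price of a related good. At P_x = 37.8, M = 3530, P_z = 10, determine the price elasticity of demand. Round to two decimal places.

At the given point, x = 46.9 − 2.89(37.8) + 0.041(3530) − 2.55(10) = 46.9 − 109.242 + 144.73 − 25.5 = 56.888.
∂x/∂P_x = −2.89, so E_p = (−2.89)·(37.8/56.888) ≈ -1.92.
|E_p| > 1: demand is elastic.

-1.92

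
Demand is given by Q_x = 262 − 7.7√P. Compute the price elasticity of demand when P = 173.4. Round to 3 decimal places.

-0.316

At P = 173.4, Q_x = 160.6053.
dQ_x/dP = −7.7/(2√P) = −7.7/(2·13.1681).
Point elasticity E = (dQ_x/dP)·(P/Q_x) = -0.2924 × 173.4/160.6053 ≈ -0.316.
|E| < 1, so demand is inelastic at this price.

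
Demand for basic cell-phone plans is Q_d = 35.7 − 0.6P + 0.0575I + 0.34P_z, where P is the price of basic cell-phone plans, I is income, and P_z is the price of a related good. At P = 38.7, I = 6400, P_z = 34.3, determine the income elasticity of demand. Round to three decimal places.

First evaluate Q_d: 35.7 − 0.6(38.7) + 0.0575(6400) + 0.34(34.3) = 35.7 − 23.22 + 368 + 11.662 = 392.142.
∂Q_d/∂I = +0.0575, so E_I = 0.0575·(6400/392.142) ≈ 0.938.
E_I ∈ (0,1): normal good (necessity).

0.938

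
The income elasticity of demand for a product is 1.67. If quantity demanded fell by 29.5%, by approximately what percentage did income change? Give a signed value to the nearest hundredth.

-17.66

%ΔQ ≈ E × %ΔI ⇒ %ΔI = %ΔQ / E = (-29.5%)/(1.67) ≈ -17.66%.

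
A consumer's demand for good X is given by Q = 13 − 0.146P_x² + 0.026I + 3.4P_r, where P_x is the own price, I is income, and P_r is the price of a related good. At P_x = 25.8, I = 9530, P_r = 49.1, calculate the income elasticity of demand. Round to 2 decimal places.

Substituting, Q = 13 − 0.146(25.8)² + 0.026(9530) + 3.4(49.1) = 13 − 97.1834 + 247.78 + 166.94 = 330.5366.
∂Q/∂I = +0.026, so E_I = 0.026·(9530/330.5366) ≈ 0.75.
E_I ∈ (0,1): normal good (necessity).

0.75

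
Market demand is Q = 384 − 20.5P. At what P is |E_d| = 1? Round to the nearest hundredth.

9.37

For linear demand Q = a − bP, E = −bP/(a − bP). |E| = 1 ⇒ bP = a − bP ⇒ P = a/(2b).
P = 384/(2·20.5) ≈ 9.37.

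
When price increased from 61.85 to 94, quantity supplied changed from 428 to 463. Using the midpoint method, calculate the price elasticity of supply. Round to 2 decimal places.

%Δq = (463 − 428)/[(428 + 463)/2] = 35/445.5 ≈ 0.0786.
%ΔP = (94 − 61.85)/[(61.85 + 94)/2] = 32.15/77.925 ≈ 0.4126.
Arc elasticity E = %Δq/%ΔP ≈ 0.0786/0.4126 ≈ 0.19.
|E| < 1: supply is inelastic over this range.

0.19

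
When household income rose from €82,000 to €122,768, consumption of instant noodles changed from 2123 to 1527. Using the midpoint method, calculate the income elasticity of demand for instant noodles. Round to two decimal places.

-0.82

%ΔQ = (1527 − 2123)/[(2123+1527)/2] = -596/1825 ≈ -0.3266.
%ΔM = (122,768 − 82,000)/[(82,000+122,768)/2] = 40768/102384 ≈ 0.3982.
E_I = %ΔQ/%ΔM ≈ -0.82.
E_I < 0: inferior good.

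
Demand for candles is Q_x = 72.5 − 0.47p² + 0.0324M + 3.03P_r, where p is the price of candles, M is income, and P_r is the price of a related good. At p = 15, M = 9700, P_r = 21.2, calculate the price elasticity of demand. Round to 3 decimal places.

First evaluate Q_x: 72.5 − 0.47(15)² + 0.0324(9700) + 3.03(21.2) = 72.5 − 105.75 + 314.28 + 64.236 = 345.266.
∂Q_x/∂p = −2·0.47·p = -14.1, so E_p = -14.1·(15/345.266) ≈ -0.613.
|E_p| < 1: demand is inelastic.

-0.613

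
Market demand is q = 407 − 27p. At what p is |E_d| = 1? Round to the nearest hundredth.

7.54

For linear demand q = a − bp, E = −bp/(a − bp). |E| = 1 ⇒ bp = a − bp ⇒ p = a/(2b).
p = 407/(2·27) ≈ 7.54.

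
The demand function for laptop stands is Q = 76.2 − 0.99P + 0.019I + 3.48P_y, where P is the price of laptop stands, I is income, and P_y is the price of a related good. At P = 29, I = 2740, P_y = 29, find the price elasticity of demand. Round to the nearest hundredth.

-0.14

Q = 76.2 − 0.99(29) + 0.019(2740) + 3.48(29) = 76.2 − 28.71 + 52.06 + 100.92 = 200.47.
∂Q/∂P = −0.99, so E_p = (−0.99)·(29/200.47) ≈ -0.14.
|E_p| < 1: demand is inelastic.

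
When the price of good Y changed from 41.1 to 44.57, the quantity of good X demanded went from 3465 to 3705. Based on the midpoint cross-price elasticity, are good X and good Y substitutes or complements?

%ΔQ_x = (3705 − 3465)/[(3465+3705)/2] = 240/3585 ≈ 0.0669.
%ΔP_y = (44.57 − 41.1)/[(41.1+44.57)/2] ≈ 0.0810.
E_xy = 0.0669/0.0810 ≈ 0.826.
E_xy > 0, so the goods are substitutes.

substitutes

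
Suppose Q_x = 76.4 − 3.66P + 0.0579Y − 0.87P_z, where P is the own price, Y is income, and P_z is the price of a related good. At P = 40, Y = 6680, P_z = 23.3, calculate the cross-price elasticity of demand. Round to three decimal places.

-0.068

Substituting, Q_x = 76.4 − 3.66(40) + 0.0579(6680) − 0.87(23.3) = 76.4 − 146.4 + 386.772 − 20.271 = 296.501.
∂Q_x/∂P_z = −0.87, so E_xy = -0.87·(23.3/296.501) ≈ -0.068.
E_xy < 0: the goods are complements.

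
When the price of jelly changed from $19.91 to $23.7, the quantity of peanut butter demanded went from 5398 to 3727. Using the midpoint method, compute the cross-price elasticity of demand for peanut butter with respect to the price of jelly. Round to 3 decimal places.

%ΔQ_x = (3727 − 5398)/[(5398+3727)/2] = -1671/4562.5 ≈ -0.3662.
%ΔP_y = (23.7 − 19.91)/[(19.91+23.7)/2] ≈ 0.1738.
E_xy = -0.3662/0.1738 ≈ -2.107.
E_xy < 0, so peanut butter and jelly are complements.

-2.107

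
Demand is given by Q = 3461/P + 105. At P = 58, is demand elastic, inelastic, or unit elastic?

At P = 58, Q = 164.6724.
dQ/dP = −3461/P² = −1.0288.
Point elasticity E = (dQ/dP)·(P/Q) = -1.0288 × 58/164.6724 ≈ -0.362.
|E| ≈ 0.362 < 1, so demand is inelastic.

inelastic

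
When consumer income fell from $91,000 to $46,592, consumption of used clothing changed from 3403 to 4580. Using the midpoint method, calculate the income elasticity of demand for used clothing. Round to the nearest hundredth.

%ΔQ = (4580 − 3403)/[(3403+4580)/2] = 1177/3991.5 ≈ 0.2949.
%ΔY = (46,592 − 91,000)/[(91,000+46,592)/2] = -44408/68796 ≈ -0.6455.
E_I = %ΔQ/%ΔY ≈ -0.46.
E_I < 0: inferior good.

-0.46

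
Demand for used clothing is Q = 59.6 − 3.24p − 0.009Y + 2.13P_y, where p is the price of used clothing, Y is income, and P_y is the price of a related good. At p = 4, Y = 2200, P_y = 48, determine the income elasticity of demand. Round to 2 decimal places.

-0.15

First evaluate Q: 59.6 − 3.24(4) − 0.009(2200) + 2.13(48) = 59.6 − 12.96 − 19.8 + 102.24 = 129.08.
∂Q/∂Y = −0.009, so E_I = -0.009·(2200/129.08) ≈ -0.15.
E_I < 0: inferior good.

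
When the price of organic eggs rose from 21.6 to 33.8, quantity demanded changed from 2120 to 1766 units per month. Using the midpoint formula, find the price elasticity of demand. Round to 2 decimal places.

%Δq = (1766 − 2120)/[(2120 + 1766)/2] = -354/1943 ≈ -0.1822.
%Δp = (33.8 − 21.6)/[(21.6 + 33.8)/2] = 12.2/27.7 ≈ 0.4404.
Arc elasticity E = %Δq/%Δp ≈ -0.1822/0.4404 ≈ -0.41.
|E| < 1: demand is inelastic over this range.

-0.41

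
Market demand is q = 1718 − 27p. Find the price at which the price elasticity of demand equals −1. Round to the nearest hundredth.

For linear demand q = a − bp, E = −bp/(a − bp). |E| = 1 ⇒ bp = a − bp ⇒ p = a/(2b).
p = 1718/(2·27) ≈ 31.81.

31.81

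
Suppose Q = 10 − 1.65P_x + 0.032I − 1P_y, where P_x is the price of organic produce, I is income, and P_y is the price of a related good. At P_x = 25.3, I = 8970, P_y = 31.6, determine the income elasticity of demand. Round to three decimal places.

At the given point, Q = 10 − 1.65(25.3) + 0.032(8970) − 1(31.6) = 10 − 41.745 + 287.04 − 31.6 = 223.695.
∂Q/∂I = +0.032, so E_I = 0.032·(8970/223.695) ≈ 1.283.
E_I > 1: normal good (luxury).

1.283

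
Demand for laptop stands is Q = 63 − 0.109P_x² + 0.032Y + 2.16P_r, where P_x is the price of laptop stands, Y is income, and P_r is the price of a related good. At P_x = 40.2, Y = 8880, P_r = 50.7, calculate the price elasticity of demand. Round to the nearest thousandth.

Evaluating quantity at (P_x, Y, P_r) gives Q = 63 − 0.109(40.2)² + 0.032(8880) + 2.16(50.7) = 63 − 176.1484 + 284.16 + 109.512 = 280.5236.
∂Q/∂P_x = −2·0.109·P_x = -8.7636, so E_p = -8.7636·(40.2/280.5236) ≈ -1.256.
|E_p| > 1: demand is elastic.

-1.256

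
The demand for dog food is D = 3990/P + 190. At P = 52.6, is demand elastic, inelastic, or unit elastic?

At P = 52.6, D = 265.8555.
dD/dP = −3990/P² = −1.4421.
Point elasticity E = (dD/dP)·(P/D) = -1.4421 × 52.6/265.8555 ≈ -0.285.
|E| ≈ 0.285 < 1, so demand is inelastic.

inelastic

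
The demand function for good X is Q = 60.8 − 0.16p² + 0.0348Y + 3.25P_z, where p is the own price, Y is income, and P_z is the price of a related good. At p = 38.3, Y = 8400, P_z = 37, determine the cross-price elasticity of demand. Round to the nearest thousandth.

First evaluate Q: 60.8 − 0.16(38.3)² + 0.0348(8400) + 3.25(37) = 60.8 − 234.7024 + 292.32 + 120.25 = 238.6676.
∂Q/∂P_z = +3.25, so E_xy = 3.25·(37/238.6676) ≈ 0.504.
E_xy > 0: the goods are substitutes.

0.504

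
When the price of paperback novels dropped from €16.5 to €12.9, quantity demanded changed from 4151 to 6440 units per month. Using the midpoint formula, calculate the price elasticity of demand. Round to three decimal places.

-1.765

%ΔQ = (6440 − 4151)/[(4151 + 6440)/2] = 2289/5295.5 ≈ 0.4323.
%Δp = (12.9 − 16.5)/[(16.5 + 12.9)/2] = -3.6/14.7 ≈ -0.2449.
Arc elasticity E = %ΔQ/%Δp ≈ 0.4323/-0.2449 ≈ -1.765.
|E| > 1: demand is elastic over this range.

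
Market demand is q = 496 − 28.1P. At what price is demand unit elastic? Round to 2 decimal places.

8.83

For linear demand q = a − bP, E = −bP/(a − bP). |E| = 1 ⇒ bP = a − bP ⇒ P = a/(2b).
P = 496/(2·28.1) ≈ 8.83.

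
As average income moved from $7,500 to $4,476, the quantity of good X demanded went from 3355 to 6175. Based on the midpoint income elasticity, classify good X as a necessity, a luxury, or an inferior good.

%ΔQ = (6175 − 3355)/[(3355+6175)/2] = 2820/4765 ≈ 0.5918.
%ΔI = (4,476 − 7,500)/[(7,500+4,476)/2] = -3024/5988 ≈ -0.5050.
E_I = %ΔQ/%ΔI ≈ -1.172.
E_I < 0: inferior good.

inferior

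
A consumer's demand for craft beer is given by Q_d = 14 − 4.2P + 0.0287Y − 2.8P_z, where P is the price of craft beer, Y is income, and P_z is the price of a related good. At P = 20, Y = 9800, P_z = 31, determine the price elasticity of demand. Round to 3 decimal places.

-0.675

Substituting, Q_d = 14 − 4.2(20) + 0.0287(9800) − 2.8(31) = 14 − 84 + 281.26 − 86.8 = 124.46.
∂Q_d/∂P = −4.2, so E_p = (−4.2)·(20/124.46) ≈ -0.675.
|E_p| < 1: demand is inelastic.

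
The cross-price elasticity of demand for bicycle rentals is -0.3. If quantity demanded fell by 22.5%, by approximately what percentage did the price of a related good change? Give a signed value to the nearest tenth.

%ΔQ ≈ E × %ΔP_y ⇒ %ΔP_y = %ΔQ / E = (-22.5%)/(-0.3) = 75.0%.

75.0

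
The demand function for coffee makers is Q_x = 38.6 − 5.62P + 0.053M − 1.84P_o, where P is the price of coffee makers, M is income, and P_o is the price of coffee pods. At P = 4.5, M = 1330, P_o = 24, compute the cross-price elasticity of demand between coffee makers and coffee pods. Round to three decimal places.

-1.114

Evaluating quantity at (P, M, P_o) gives Q_x = 38.6 − 5.62(4.5) + 0.053(1330) − 1.84(24) = 38.6 − 25.29 + 70.49 − 44.16 = 39.64.
∂Q_x/∂P_o = −1.84, so E_xy = -1.84·(24/39.64) ≈ -1.114.
E_xy < 0: the goods are complements.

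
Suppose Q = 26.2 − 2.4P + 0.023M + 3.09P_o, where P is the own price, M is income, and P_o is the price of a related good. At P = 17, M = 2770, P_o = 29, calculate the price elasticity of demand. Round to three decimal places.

First evaluate Q: 26.2 − 2.4(17) + 0.023(2770) + 3.09(29) = 26.2 − 40.8 + 63.71 + 89.61 = 138.72.
∂Q/∂P = −2.4, so E_p = (−2.4)·(17/138.72) ≈ -0.294.
|E_p| < 1: demand is inelastic.

-0.294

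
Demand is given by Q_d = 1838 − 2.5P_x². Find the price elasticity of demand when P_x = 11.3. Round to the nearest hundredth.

At P_x = 11.3, Q_d = 1518.775.
dQ_d/dP_x = −2·2.5·P_x = −56.5.
Point elasticity E = (dQ_d/dP_x)·(P_x/Q_d) = -56.5 × 11.3/1518.775 ≈ -0.42.
|E| < 1, so demand is inelastic at this price.

-0.42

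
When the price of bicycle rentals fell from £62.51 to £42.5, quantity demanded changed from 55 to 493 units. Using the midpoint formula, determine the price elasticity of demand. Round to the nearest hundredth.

-4.19

%ΔQ = (493 − 55)/[(55 + 493)/2] = 438/274 ≈ 1.5985.
%Δp = (42.5 − 62.51)/[(62.51 + 42.5)/2] = -20.01/52.505 ≈ -0.3811.
Arc elasticity E = %ΔQ/%Δp ≈ 1.5985/-0.3811 ≈ -4.19.
|E| > 1: demand is elastic over this range.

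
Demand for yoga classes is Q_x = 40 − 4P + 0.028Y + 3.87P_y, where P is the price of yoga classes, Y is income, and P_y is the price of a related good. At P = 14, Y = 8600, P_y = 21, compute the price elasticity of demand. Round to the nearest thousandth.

-0.183

Substituting, Q_x = 40 − 4(14) + 0.028(8600) + 3.87(21) = 40 − 56 + 240.8 + 81.27 = 306.07.
∂Q_x/∂P = −4, so E_p = (−4)·(14/306.07) ≈ -0.183.
|E_p| < 1: demand is inelastic.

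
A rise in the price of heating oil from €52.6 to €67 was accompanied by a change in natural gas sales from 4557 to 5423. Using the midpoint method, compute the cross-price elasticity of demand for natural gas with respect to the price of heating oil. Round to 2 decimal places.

0.72

%ΔQ_x = (5423 − 4557)/[(4557+5423)/2] = 866/4990 ≈ 0.1735.
%ΔP_y = (67 − 52.6)/[(52.6+67)/2] ≈ 0.2408.
E_xy = 0.1735/0.2408 ≈ 0.72.
E_xy > 0, so natural gas and heating oil are substitutes.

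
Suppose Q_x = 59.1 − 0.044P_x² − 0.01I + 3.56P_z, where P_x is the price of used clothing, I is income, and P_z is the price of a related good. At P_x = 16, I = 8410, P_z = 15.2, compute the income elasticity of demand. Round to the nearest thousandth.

At the given point, Q_x = 59.1 − 0.044(16)² − 0.01(8410) + 3.56(15.2) = 59.1 − 11.264 − 84.1 + 54.112 = 17.848.
∂Q_x/∂I = −0.01, so E_I = -0.01·(8410/17.848) ≈ -4.712.
E_I < 0: inferior good.

-4.712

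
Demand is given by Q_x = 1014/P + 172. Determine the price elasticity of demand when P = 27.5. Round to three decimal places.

At P = 27.5, Q_x = 208.8727.
dQ_x/dP = −1014/P² = −1.3408.
Point elasticity E = (dQ_x/dP)·(P/Q_x) = -1.3408 × 27.5/208.8727 ≈ -0.177.
|E| < 1, so demand is inelastic at this price.

-0.177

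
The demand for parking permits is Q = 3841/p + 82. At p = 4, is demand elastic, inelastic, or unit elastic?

inelastic

At p = 4, Q = 1042.25.
dQ/dp = −3841/p² = −240.0625.
Point elasticity E = (dQ/dp)·(p/Q) = -240.0625 × 4/1042.25 ≈ -0.921.
|E| ≈ 0.921 < 1, so demand is inelastic.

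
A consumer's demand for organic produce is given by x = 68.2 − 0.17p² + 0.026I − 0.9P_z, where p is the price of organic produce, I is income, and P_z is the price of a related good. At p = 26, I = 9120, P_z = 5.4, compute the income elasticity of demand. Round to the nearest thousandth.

Evaluating quantity at (p, I, P_z) gives x = 68.2 − 0.17(26)² + 0.026(9120) − 0.9(5.4) = 68.2 − 114.92 + 237.12 − 4.86 = 185.54.
∂x/∂I = +0.026, so E_I = 0.026·(9120/185.54) ≈ 1.278.
E_I > 1: normal good (luxury).

1.278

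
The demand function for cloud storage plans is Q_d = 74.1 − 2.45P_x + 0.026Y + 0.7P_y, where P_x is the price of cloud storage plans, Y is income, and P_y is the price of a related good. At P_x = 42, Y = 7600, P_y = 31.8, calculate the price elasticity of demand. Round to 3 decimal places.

-0.539

Substituting, Q_d = 74.1 − 2.45(42) + 0.026(7600) + 0.7(31.8) = 74.1 − 102.9 + 197.6 + 22.26 = 191.06.
∂Q_d/∂P_x = −2.45, so E_p = (−2.45)·(42/191.06) ≈ -0.539.
|E_p| < 1: demand is inelastic.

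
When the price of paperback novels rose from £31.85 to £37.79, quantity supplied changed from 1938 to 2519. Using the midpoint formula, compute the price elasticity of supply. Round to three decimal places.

%Δq = (2519 − 1938)/[(1938 + 2519)/2] = 581/2228.5 ≈ 0.2607.
%Δp = (37.79 − 31.85)/[(31.85 + 37.79)/2] = 5.94/34.82 ≈ 0.1706.
Arc elasticity E = %Δq/%Δp ≈ 0.2607/0.1706 ≈ 1.528.
|E| > 1: supply is elastic over this range.

1.528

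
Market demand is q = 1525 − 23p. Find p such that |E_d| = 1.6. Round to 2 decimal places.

40.80

Set −bp/(a − bp) = −1.6 ⇒ bp = 1.6(a − bp) ⇒ bp(1+1.6) = 1.6·a.
p = 1.6·1525/(23·2.6) ≈ 40.80.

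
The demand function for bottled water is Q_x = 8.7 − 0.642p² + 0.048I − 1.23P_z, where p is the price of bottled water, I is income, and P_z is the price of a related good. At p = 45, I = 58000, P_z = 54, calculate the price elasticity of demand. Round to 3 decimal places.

Substituting, Q_x = 8.7 − 0.642(45)² + 0.048(58000) − 1.23(54) = 8.7 − 1300.05 + 2784 − 66.42 = 1426.23.
∂Q_x/∂p = −2·0.642·p = -57.78, so E_p = -57.78·(45/1426.23) ≈ -1.823.
|E_p| > 1: demand is elastic.

-1.823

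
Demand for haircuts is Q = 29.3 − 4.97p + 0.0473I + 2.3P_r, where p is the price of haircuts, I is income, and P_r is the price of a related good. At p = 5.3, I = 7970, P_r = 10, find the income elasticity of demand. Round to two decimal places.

0.94

At the given point, Q = 29.3 − 4.97(5.3) + 0.0473(7970) + 2.3(10) = 29.3 − 26.341 + 376.981 + 23 = 402.94.
∂Q/∂I = +0.0473, so E_I = 0.0473·(7970/402.94) ≈ 0.94.
E_I ∈ (0,1): normal good (necessity).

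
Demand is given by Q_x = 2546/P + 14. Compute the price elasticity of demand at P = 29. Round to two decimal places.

At P = 29, Q_x = 101.7931.
dQ_x/dP = −2546/P² = −3.0273.
Point elasticity E = (dQ_x/dP)·(P/Q_x) = -3.0273 × 29/101.7931 ≈ -0.86.
|E| < 1, so demand is inelastic at this price.

-0.86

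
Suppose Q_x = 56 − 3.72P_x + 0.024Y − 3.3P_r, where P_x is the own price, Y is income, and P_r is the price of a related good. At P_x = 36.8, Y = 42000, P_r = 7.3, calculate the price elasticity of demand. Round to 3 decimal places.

First evaluate Q_x: 56 − 3.72(36.8) + 0.024(42000) − 3.3(7.3) = 56 − 136.896 + 1008 − 24.09 = 903.014.
∂Q_x/∂P_x = −3.72, so E_p = (−3.72)·(36.8/903.014) ≈ -0.152.
|E_p| < 1: demand is inelastic.

-0.152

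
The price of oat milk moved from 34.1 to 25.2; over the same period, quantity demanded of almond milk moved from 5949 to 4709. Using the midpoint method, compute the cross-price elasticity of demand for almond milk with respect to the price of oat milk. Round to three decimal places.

%ΔQ_x = (4709 − 5949)/[(5949+4709)/2] = -1240/5329 ≈ -0.2327.
%ΔP_y = (25.2 − 34.1)/[(34.1+25.2)/2] ≈ -0.3002.
E_xy = -0.2327/-0.3002 ≈ 0.775.
E_xy > 0, so almond milk and oat milk are substitutes.

0.775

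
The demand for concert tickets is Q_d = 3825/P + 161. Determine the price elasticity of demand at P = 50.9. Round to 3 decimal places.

-0.318

At P = 50.9, Q_d = 236.1473.
dQ_d/dP = −3825/P² = −1.4764.
Point elasticity E = (dQ_d/dP)·(P/Q_d) = -1.4764 × 50.9/236.1473 ≈ -0.318.
|E| < 1, so demand is inelastic at this price.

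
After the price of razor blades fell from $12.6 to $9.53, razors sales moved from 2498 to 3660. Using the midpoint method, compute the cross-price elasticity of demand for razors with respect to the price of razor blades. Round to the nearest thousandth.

%ΔQ_x = (3660 − 2498)/[(2498+3660)/2] = 1162/3079 ≈ 0.3774.
%ΔP_y = (9.53 − 12.6)/[(12.6+9.53)/2] ≈ -0.2775.
E_xy = 0.3774/-0.2775 ≈ -1.360.
E_xy < 0, so razors and razor blades are complements.

-1.360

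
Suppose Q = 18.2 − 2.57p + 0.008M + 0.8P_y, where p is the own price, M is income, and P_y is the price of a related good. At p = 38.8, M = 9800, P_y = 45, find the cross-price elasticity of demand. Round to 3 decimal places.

1.095

At the given point, Q = 18.2 − 2.57(38.8) + 0.008(9800) + 0.8(45) = 18.2 − 99.716 + 78.4 + 36 = 32.884.
∂Q/∂P_y = +0.8, so E_xy = 0.8·(45/32.884) ≈ 1.095.
E_xy > 0: the goods are substitutes.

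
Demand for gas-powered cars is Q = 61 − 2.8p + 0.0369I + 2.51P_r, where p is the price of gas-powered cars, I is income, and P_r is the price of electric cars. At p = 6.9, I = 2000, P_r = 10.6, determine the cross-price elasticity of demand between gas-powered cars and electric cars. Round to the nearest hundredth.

0.19

First evaluate Q: 61 − 2.8(6.9) + 0.0369(2000) + 2.51(10.6) = 61 − 19.32 + 73.8 + 26.606 = 142.086.
∂Q/∂P_r = +2.51, so E_xy = 2.51·(10.6/142.086) ≈ 0.19.
E_xy > 0: the goods are substitutes.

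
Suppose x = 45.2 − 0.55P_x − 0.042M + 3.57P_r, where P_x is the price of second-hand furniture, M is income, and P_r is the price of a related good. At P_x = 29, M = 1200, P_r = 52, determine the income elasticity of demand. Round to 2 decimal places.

-0.31

First evaluate x: 45.2 − 0.55(29) − 0.042(1200) + 3.57(52) = 45.2 − 15.95 − 50.4 + 185.64 = 164.49.
∂x/∂M = −0.042, so E_I = -0.042·(1200/164.49) ≈ -0.31.
E_I < 0: inferior good.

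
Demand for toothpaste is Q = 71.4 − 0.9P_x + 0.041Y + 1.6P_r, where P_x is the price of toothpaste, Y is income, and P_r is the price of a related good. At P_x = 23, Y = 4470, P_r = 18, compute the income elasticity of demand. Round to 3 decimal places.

Evaluating quantity at (P_x, Y, P_r) gives Q = 71.4 − 0.9(23) + 0.041(4470) + 1.6(18) = 71.4 − 20.7 + 183.27 + 28.8 = 262.77.
∂Q/∂Y = +0.041, so E_I = 0.041·(4470/262.77) ≈ 0.697.
E_I ∈ (0,1): normal good (necessity).

0.697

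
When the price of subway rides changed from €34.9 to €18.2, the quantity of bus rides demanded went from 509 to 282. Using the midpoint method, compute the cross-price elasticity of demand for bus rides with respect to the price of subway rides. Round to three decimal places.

0.912

%ΔQ_x = (282 − 509)/[(509+282)/2] = -227/395.5 ≈ -0.5740.
%ΔP_y = (18.2 − 34.9)/[(34.9+18.2)/2] ≈ -0.6290.
E_xy = -0.5740/-0.6290 ≈ 0.912.
E_xy > 0, so bus rides and subway rides are substitutes.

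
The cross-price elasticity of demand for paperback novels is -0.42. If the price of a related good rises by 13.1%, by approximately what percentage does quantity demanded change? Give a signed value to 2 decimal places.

-5.50

%ΔQ ≈ E × %ΔP_y = (-0.42) × (13.1%) ≈ -5.50%.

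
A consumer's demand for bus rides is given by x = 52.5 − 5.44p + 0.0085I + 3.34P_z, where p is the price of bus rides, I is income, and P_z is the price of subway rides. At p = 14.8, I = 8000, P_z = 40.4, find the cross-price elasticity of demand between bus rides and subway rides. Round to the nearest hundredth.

First evaluate x: 52.5 − 5.44(14.8) + 0.0085(8000) + 3.34(40.4) = 52.5 − 80.512 + 68 + 134.936 = 174.924.
∂x/∂P_z = +3.34, so E_xy = 3.34·(40.4/174.924) ≈ 0.77.
E_xy > 0: the goods are substitutes.

0.77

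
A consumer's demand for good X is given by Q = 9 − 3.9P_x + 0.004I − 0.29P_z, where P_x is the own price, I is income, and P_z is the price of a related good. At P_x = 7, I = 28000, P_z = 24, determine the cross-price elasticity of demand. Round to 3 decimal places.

Substituting, Q = 9 − 3.9(7) + 0.004(28000) − 0.29(24) = 9 − 27.3 + 112 − 6.96 = 86.74.
∂Q/∂P_z = −0.29, so E_xy = -0.29·(24/86.74) ≈ -0.080.
E_xy < 0: the goods are complements.

-0.080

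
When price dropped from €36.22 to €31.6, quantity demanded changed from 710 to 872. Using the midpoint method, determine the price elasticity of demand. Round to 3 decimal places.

%Δq = (872 − 710)/[(710 + 872)/2] = 162/791 ≈ 0.2048.
%Δp = (31.6 − 36.22)/[(36.22 + 31.6)/2] = -4.62/33.91 ≈ -0.1362.
Arc elasticity E = %Δq/%Δp ≈ 0.2048/-0.1362 ≈ -1.503.
|E| > 1: demand is elastic over this range.

-1.503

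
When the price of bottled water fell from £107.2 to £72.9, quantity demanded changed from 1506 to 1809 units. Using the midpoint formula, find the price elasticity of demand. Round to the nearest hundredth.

-0.48

%Δq = (1809 − 1506)/[(1506 + 1809)/2] = 303/1657.5 ≈ 0.1828.
%Δp = (72.9 − 107.2)/[(107.2 + 72.9)/2] = -34.3/90.05 ≈ -0.3809.
Arc elasticity E = %Δq/%Δp ≈ 0.1828/-0.3809 ≈ -0.48.
|E| < 1: demand is inelastic over this range.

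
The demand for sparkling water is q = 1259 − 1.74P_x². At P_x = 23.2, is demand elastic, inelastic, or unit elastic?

At P_x = 23.2, q = 322.4624.
dq/dP_x = −2·1.74·P_x = −80.736.
Point elasticity E = (dq/dP_x)·(P_x/q) = -80.736 × 23.2/322.4624 ≈ -5.809.
|E| ≈ 5.809 > 1, so demand is elastic.

elastic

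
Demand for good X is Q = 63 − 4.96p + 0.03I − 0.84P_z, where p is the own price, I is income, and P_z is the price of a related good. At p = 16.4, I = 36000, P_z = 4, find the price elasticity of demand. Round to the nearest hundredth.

Evaluating quantity at (p, I, P_z) gives Q = 63 − 4.96(16.4) + 0.03(36000) − 0.84(4) = 63 − 81.344 + 1080 − 3.36 = 1058.296.
∂Q/∂p = −4.96, so E_p = (−4.96)·(16.4/1058.296) ≈ -0.08.
|E_p| < 1: demand is inelastic.

-0.08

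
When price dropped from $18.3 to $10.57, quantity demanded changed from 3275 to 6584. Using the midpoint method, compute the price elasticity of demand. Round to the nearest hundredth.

%ΔQ = (6584 − 3275)/[(3275 + 6584)/2] = 3309/4929.5 ≈ 0.6713.
%Δp = (10.57 − 18.3)/[(18.3 + 10.57)/2] = -7.73/14.435 ≈ -0.5355.
Arc elasticity E = %ΔQ/%Δp ≈ 0.6713/-0.5355 ≈ -1.25.
|E| > 1: demand is elastic over this range.

-1.25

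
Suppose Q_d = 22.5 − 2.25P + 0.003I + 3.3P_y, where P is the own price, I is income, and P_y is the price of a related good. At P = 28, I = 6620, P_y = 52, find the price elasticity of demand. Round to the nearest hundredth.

-0.42

Evaluating quantity at (P, I, P_y) gives Q_d = 22.5 − 2.25(28) + 0.003(6620) + 3.3(52) = 22.5 − 63 + 19.86 + 171.6 = 150.96.
∂Q_d/∂P = −2.25, so E_p = (−2.25)·(28/150.96) ≈ -0.42.
|E_p| < 1: demand is inelastic.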